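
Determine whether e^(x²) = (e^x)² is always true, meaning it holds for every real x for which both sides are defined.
Claim: e^(x²) = (e^x)².
Test a specific point where both sides are defined: x = 1/2.
LHS = e^(x²) ≈ 1.2840
RHS = (e^x)² ≈ 2.7183
Since 1.2840 ≠ 2.7183, the equation fails at this point, so it cannot hold for every real x for which both sides are defined.
(e^x)² = e^(2x), and 2x ≠ x² in general.

Conclusion: No, this is NOT an identity.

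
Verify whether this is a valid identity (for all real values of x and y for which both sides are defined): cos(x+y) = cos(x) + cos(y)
No, this is NOT an identity.

Claim: cos(x+y) = cos(x) + cos(y).
Test a specific point where both sides are defined: x = π/4, y = π/4.
LHS = cos(x+y) ≈ 0.0000
RHS = cos(x) + cos(y) ≈ 1.4142
Since 0.0000 ≠ 1.4142, the equation fails at this point, so it cannot hold for all real values of x and y for which both sides are defined.
The correct expansion is cos(x+y) = cos(x)cos(y) - sin(x)sin(y); cosine is not additive.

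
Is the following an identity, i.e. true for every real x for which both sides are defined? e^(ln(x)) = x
Claim: e^(ln(x)) = x.
Reasoning: For x > 0, ln(x) is by definition the exponent p such that e^p = x. Raising e to that exponent therefore returns x: e^(ln x) = x.
So the two sides agree for every real x for which both sides are defined.

Conclusion: Yes, this is an identity.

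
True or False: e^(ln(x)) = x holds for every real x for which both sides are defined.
True.

Claim: e^(ln(x)) = x.
Reasoning: For x > 0, ln(x) is by definition the exponent p such that e^p = x. Raising e to that exponent therefore returns x: e^(ln x) = x.
So the two sides agree for every real x for which both sides are defined.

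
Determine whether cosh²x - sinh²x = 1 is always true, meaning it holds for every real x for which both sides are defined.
Yes, this is an identity.

Claim: cosh²x - sinh²x = 1.
Reasoning: With cosh(x) = (e^x + e^-x)/2 and sinh(x) = (e^x - e^-x)/2: cosh²x = (e^(2x) + 2 + e^(-2x))/4 and sinh²x = (e^(2x) - 2 + e^(-2x))/4. Subtracting leaves 4/4 = 1.
So the two sides agree for every real x for which both sides are defined.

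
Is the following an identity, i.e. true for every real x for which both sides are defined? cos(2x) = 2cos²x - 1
Claim: cos(2x) = 2cos²x - 1.
Reasoning: cos(2x) = cos²x - sin²x. Replace sin²x by 1 - cos²x: cos²x - (1 - cos²x) = 2cos²x - 1.
So the two sides agree for every real x for which both sides are defined.

Conclusion: Yes, this is an identity.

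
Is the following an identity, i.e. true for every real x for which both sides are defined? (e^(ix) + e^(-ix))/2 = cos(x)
Yes, this is an identity.

Claim: (e^(ix) + e^(-ix))/2 = cos(x).
Reasoning: By Euler's formula e^(ix) = cos(x) + i·sin(x) and e^(-ix) = cos(x) - i·sin(x). Adding cancels the sine terms: e^(ix) + e^(-ix) = 2cos(x); divide by 2.
So the two sides agree for every real x for which both sides are defined.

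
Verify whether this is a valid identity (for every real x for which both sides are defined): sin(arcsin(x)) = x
Claim: sin(arcsin(x)) = x.
Reasoning: For -1 ≤ x ≤ 1 (where arcsin is defined), arcsin(x) is by definition an angle whose sine equals x. Taking the sine of that angle returns x. (Note the other order, arcsin(sin x) = x, is NOT an identity.)
So the two sides agree for every real x for which both sides are defined.

Conclusion: Yes, this is an identity.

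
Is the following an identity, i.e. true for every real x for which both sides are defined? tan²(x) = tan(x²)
No, this is NOT an identity.

Claim: tan²(x) = tan(x²).
Test a specific point where both sides are defined: x = π/4.
LHS = tan²(x) ≈ 1.0000
RHS = tan(x²) ≈ 0.7092
Since 1.0000 ≠ 0.7092, the equation fails at this point, so it cannot hold for every real x for which both sides are defined.
tan²(x) means (tan x)², squaring the output; tan(x²) squares the input. These are different functions.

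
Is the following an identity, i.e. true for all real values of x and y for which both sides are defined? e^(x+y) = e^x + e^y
Claim: e^(x+y) = e^x + e^y.
Test a specific point where both sides are defined: x = 5, y = -1.
LHS = e^(x+y) ≈ 54.5982
RHS = e^x + e^y ≈ 148.7810
Since 54.5982 ≠ 148.7810, the equation fails at this point, so it cannot hold for all real values of x and y for which both sides are defined.
The correct rule is e^(x+y) = e^x · e^y (a product, not a sum).

Conclusion: No, this is NOT an identity.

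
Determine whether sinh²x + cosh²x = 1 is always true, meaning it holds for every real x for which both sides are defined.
Claim: sinh²x + cosh²x = 1.
Test a specific point where both sides are defined: x = 4.
LHS = sinh²x + cosh²x ≈ 1490.4792
RHS = 1 ≈ 1.0000
Since 1490.4792 ≠ 1.0000, the equation fails at this point, so it cannot hold for every real x for which both sides are defined.
The correct hyperbolic identity is cosh²x - sinh²x = 1 (a difference); the sum sinh²x + cosh²x equals cosh(2x).

Conclusion: No, this is NOT an identity.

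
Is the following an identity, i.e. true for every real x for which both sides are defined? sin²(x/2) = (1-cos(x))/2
Yes, this is an identity.

Claim: sin²(x/2) = (1-cos(x))/2.
Reasoning: Use cos(2θ) = 1 - 2sin²θ with θ = x/2: cos(x) = 1 - 2sin²(x/2). Solving for sin²(x/2) gives (1 - cos(x))/2.
So the two sides agree for every real x for which both sides are defined.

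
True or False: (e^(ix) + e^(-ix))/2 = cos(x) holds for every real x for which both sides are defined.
True.

Claim: (e^(ix) + e^(-ix))/2 = cos(x).
Reasoning: By Euler's formula e^(ix) = cos(x) + i·sin(x) and e^(-ix) = cos(x) - i·sin(x). Adding cancels the sine terms: e^(ix) + e^(-ix) = 2cos(x); divide by 2.
So the two sides agree for every real x for which both sides are defined.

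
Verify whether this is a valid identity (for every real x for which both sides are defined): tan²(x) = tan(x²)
Claim: tan²(x) = tan(x²).
Test a specific point where both sides are defined: x = -π/4.
LHS = tan²(x) ≈ 1.0000
RHS = tan(x²) ≈ 0.7092
Since 1.0000 ≠ 0.7092, the equation fails at this point, so it cannot hold for every real x for which both sides are defined.
tan²(x) means (tan x)², squaring the output; tan(x²) squares the input. These are different functions.

Conclusion: No, this is NOT an identity.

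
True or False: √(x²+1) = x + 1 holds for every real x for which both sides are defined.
False.

Claim: √(x²+1) = x + 1.
Test a specific point where both sides are defined: x = -3.
LHS = √(x²+1) ≈ 3.1623
RHS = x + 1 ≈ -2.0000
Since 3.1623 ≠ -2.0000, the equation fails at this point, so it cannot hold for every real x for which both sides are defined.
(x+1)² = x² + 2x + 1 ≠ x² + 1 unless x = 0.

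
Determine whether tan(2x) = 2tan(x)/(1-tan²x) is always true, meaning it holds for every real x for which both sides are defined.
Claim: tan(2x) = 2tan(x)/(1-tan²x).
Reasoning: tan(2x) = sin(2x)/cos(2x) = 2sin(x)cos(x) / (cos²x - sin²x). Divide numerator and denominator by cos²x: 2tan(x) / (1 - tan²x).
So the two sides agree for every real x for which both sides are defined.

Conclusion: Yes, this is an identity.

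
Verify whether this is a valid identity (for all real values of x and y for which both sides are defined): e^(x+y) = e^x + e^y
Claim: e^(x+y) = e^x + e^y.
Test a specific point where both sides are defined: x = -3, y = -2.
LHS = e^(x+y) ≈ 0.0067
RHS = e^x + e^y ≈ 0.1851
Since 0.0067 ≠ 0.1851, the equation fails at this point, so it cannot hold for all real values of x and y for which both sides are defined.
The correct rule is e^(x+y) = e^x · e^y (a product, not a sum).

Conclusion: No, this is NOT an identity.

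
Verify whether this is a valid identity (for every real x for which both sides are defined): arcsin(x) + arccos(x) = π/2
Claim: arcsin(x) + arccos(x) = π/2.
Reasoning: Both sides are defined for -1 ≤ x ≤ 1. Let θ = arcsin(x), so sin θ = x and θ ∈ [-π/2, π/2]. Then cos(π/2 - θ) = sin θ = x and π/2 - θ ∈ [0, π], which is exactly the range of arccos, so arccos(x) = π/2 - θ. Adding: arcsin(x) + arccos(x) = θ + (π/2 - θ) = π/2.
So the two sides agree for every real x for which both sides are defined.

Conclusion: Yes, this is an identity.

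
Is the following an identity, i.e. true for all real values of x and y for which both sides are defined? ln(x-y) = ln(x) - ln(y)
No, this is NOT an identity.

Claim: ln(x-y) = ln(x) - ln(y).
Test a specific point where both sides are defined: x = 5, y = 3/2.
LHS = ln(x-y) ≈ 1.2528
RHS = ln(x) - ln(y) ≈ 1.2040
Since 1.2528 ≠ 1.2040, the equation fails at this point, so it cannot hold for all real values of x and y for which both sides are defined.
ln(x) - ln(y) = ln(x/y), not ln(x-y).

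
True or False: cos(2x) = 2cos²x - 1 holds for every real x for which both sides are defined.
Claim: cos(2x) = 2cos²x - 1.
Reasoning: cos(2x) = cos²x - sin²x. Replace sin²x by 1 - cos²x: cos²x - (1 - cos²x) = 2cos²x - 1.
So the two sides agree for every real x for which both sides are defined.

Conclusion: True.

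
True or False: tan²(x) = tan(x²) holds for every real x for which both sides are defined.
False.

Claim: tan²(x) = tan(x²).
Test a specific point where both sides are defined: x = -π/6.
LHS = tan²(x) ≈ 0.3333
RHS = tan(x²) ≈ 0.2812
Since 0.3333 ≠ 0.2812, the equation fails at this point, so it cannot hold for every real x for which both sides are defined.
tan²(x) means (tan x)², squaring the output; tan(x²) squares the input. These are different functions.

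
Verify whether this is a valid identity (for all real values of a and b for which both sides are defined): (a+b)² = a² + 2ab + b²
Yes, this is an identity.

Claim: (a+b)² = a² + 2ab + b².
Reasoning: Expand: (a+b)² = (a+b)(a+b) = a·a + a·b + b·a + b·b = a² + 2ab + b².
So the two sides agree for all real values of a and b for which both sides are defined.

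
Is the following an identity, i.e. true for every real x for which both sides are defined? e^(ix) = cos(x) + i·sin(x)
Claim: e^(ix) = cos(x) + i·sin(x).
Reasoning: Euler's formula. Expand e^(ix) = Σ (ix)^k / k!. Since i² = -1, the even-k terms are Σ (-1)^m x^(2m)/(2m)! = cos(x) and the odd-k terms are i · Σ (-1)^m x^(2m+1)/(2m+1)! = i·sin(x).
So the two sides agree for every real x for which both sides are defined.

Conclusion: Yes, this is an identity.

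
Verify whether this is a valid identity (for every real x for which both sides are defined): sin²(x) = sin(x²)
Claim: sin²(x) = sin(x²).
Test a specific point where both sides are defined: x = 2π/3.
LHS = sin²(x) ≈ 0.7500
RHS = sin(x²) ≈ -0.9474
Since 0.7500 ≠ -0.9474, the equation fails at this point, so it cannot hold for every real x for which both sides are defined.
sin²(x) means (sin x)², squaring the output; sin(x²) squares the input. These are different functions.

Conclusion: No, this is NOT an identity.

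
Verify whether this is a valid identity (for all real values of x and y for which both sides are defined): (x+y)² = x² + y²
Claim: (x+y)² = x² + y².
Test a specific point where both sides are defined: x = 5, y = 3/2.
LHS = (x+y)² ≈ 42.2500
RHS = x² + y² ≈ 27.2500
Since 42.2500 ≠ 27.2500, the equation fails at this point, so it cannot hold for all real values of x and y for which both sides are defined.
The correct expansion is (x+y)² = x² + 2xy + y²; the cross term 2xy is missing.

Conclusion: No, this is NOT an identity.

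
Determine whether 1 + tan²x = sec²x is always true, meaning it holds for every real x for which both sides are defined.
Yes, this is an identity.

Claim: 1 + tan²x = sec²x.
Reasoning: Start from sin²x + cos²x = 1 and divide every term by cos²x (allowed wherever tan x and sec x are defined): tan²x + 1 = 1/cos²x = sec²x.
So the two sides agree for every real x for which both sides are defined.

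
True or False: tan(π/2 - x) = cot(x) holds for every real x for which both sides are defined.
True.

Claim: tan(π/2 - x) = cot(x).
Reasoning: tan(π/2 - x) = sin(π/2 - x)/cos(π/2 - x) = cos(x)/sin(x) = cot(x), using the cofunction identities sin(π/2 - x) = cos(x) and cos(π/2 - x) = sin(x).
So the two sides agree for every real x for which both sides are defined.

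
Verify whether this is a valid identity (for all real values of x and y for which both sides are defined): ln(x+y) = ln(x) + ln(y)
Claim: ln(x+y) = ln(x) + ln(y).
Test a specific point where both sides are defined: x = 1, y = 1/2.
LHS = ln(x+y) ≈ 0.4055
RHS = ln(x) + ln(y) ≈ -0.6931
Since 0.4055 ≠ -0.6931, the equation fails at this point, so it cannot hold for all real values of x and y for which both sides are defined.
ln(x) + ln(y) = ln(xy), not ln(x+y).

Conclusion: No, this is NOT an identity.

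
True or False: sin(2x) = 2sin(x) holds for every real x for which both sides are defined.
False.

Claim: sin(2x) = 2sin(x).
Test a specific point where both sides are defined: x = π/3.
LHS = sin(2x) ≈ 0.8660
RHS = 2sin(x) ≈ 1.7321
Since 0.8660 ≠ 1.7321, the equation fails at this point, so it cannot hold for every real x for which both sides are defined.
The correct double-angle formula is sin(2x) = 2sin(x)cos(x).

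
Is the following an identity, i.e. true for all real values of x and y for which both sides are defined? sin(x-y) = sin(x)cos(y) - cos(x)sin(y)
Yes, this is an identity.

Claim: sin(x-y) = sin(x)cos(y) - cos(x)sin(y).
Reasoning: Replace y by -y in sin(x+y) = sin(x)cos(y) + cos(x)sin(y) and use cos(-y) = cos(y), sin(-y) = -sin(y): sin(x-y) = sin(x)cos(y) - cos(x)sin(y).
So the two sides agree for all real values of x and y for which both sides are defined.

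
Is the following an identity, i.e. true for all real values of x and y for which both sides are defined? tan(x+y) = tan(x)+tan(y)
No, this is NOT an identity.

Claim: tan(x+y) = tan(x)+tan(y).
Test a specific point where both sides are defined: x = 3π/4, y = -π/6.
LHS = tan(x+y) ≈ -3.7321
RHS = tan(x)+tan(y) ≈ -1.5774
Since -3.7321 ≠ -1.5774, the equation fails at this point, so it cannot hold for all real values of x and y for which both sides are defined.
The correct formula is tan(x+y) = (tan(x) + tan(y))/(1 - tan(x)tan(y)).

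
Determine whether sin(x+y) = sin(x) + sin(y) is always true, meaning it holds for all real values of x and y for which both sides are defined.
No, this is NOT an identity.

Claim: sin(x+y) = sin(x) + sin(y).
Test a specific point where both sides are defined: x = π/2, y = π/2.
LHS = sin(x+y) ≈ 0.0000
RHS = sin(x) + sin(y) ≈ 2.0000
Since 0.0000 ≠ 2.0000, the equation fails at this point, so it cannot hold for all real values of x and y for which both sides are defined.
The correct expansion is sin(x+y) = sin(x)cos(y) + cos(x)sin(y); sine is not additive.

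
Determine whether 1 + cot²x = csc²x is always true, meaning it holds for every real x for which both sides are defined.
Yes, this is an identity.

Claim: 1 + cot²x = csc²x.
Reasoning: Start from sin²x + cos²x = 1 and divide every term by sin²x (allowed wherever cot x and csc x are defined): 1 + cot²x = 1/sin²x = csc²x.
So the two sides agree for every real x for which both sides are defined.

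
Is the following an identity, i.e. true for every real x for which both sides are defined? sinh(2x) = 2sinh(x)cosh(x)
Yes, this is an identity.

Claim: sinh(2x) = 2sinh(x)cosh(x).
Reasoning: 2sinh(x)cosh(x) = 2 · (e^x - e^-x)/2 · (e^x + e^-x)/2 = (e^(2x) - e^(-2x))/2 = sinh(2x).
So the two sides agree for every real x for which both sides are defined.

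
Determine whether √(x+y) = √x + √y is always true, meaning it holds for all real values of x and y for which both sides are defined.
Claim: √(x+y) = √x + √y.
Test a specific point where both sides are defined: x = 3/2, y = 1/2.
LHS = √(x+y) ≈ 1.4142
RHS = √x + √y ≈ 1.9319
Since 1.4142 ≠ 1.9319, the equation fails at this point, so it cannot hold for all real values of x and y for which both sides are defined.
Squaring the right side gives x + 2√(xy) + y, not x + y.

Conclusion: No, this is NOT an identity.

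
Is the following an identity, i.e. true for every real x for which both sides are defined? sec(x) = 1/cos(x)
Yes, this is an identity.

Claim: sec(x) = 1/cos(x).
Reasoning: sec(x) is by definition the reciprocal of cos(x), wherever cos(x) ≠ 0.
So the two sides agree for every real x for which both sides are defined.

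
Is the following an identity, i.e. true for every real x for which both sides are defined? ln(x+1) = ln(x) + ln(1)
No, this is NOT an identity.

Claim: ln(x+1) = ln(x) + ln(1).
Test a specific point where both sides are defined: x = 1.
LHS = ln(x+1) ≈ 0.6931
RHS = ln(x) + ln(1) ≈ 0.0000
Since 0.6931 ≠ 0.0000, the equation fails at this point, so it cannot hold for every real x for which both sides are defined.
ln(1) = 0, so the right side is just ln(x), which differs from ln(x+1).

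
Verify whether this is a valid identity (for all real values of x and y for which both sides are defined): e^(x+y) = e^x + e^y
No, this is NOT an identity.

Claim: e^(x+y) = e^x + e^y.
Test a specific point where both sides are defined: x = 2, y = 1.
LHS = e^(x+y) ≈ 20.0855
RHS = e^x + e^y ≈ 10.1073
Since 20.0855 ≠ 10.1073, the equation fails at this point, so it cannot hold for all real values of x and y for which both sides are defined.
The correct rule is e^(x+y) = e^x · e^y (a product, not a sum).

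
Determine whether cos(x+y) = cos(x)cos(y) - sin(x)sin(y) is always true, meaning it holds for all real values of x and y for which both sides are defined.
Claim: cos(x+y) = cos(x)cos(y) - sin(x)sin(y).
Reasoning: By Euler's formula e^(i(x+y)) = e^(ix)·e^(iy) = (cos x + i·sin x)(cos y + i·sin y). The real part of the left side is cos(x+y); the real part of the product is cos(x)cos(y) - sin(x)sin(y) (since i·i = -1).
So the two sides agree for all real values of x and y for which both sides are defined.

Conclusion: Yes, this is an identity.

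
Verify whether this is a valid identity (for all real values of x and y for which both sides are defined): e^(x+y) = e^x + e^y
No, this is NOT an identity.

Claim: e^(x+y) = e^x + e^y.
Test a specific point where both sides are defined: x = 3/2, y = -3.
LHS = e^(x+y) ≈ 0.2231
RHS = e^x + e^y ≈ 4.5315
Since 0.2231 ≠ 4.5315, the equation fails at this point, so it cannot hold for all real values of x and y for which both sides are defined.
The correct rule is e^(x+y) = e^x · e^y (a product, not a sum).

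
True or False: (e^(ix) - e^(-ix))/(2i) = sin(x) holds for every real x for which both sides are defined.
Claim: (e^(ix) - e^(-ix))/(2i) = sin(x).
Reasoning: By Euler's formula e^(ix) = cos(x) + i·sin(x) and e^(-ix) = cos(x) - i·sin(x). Subtracting cancels the cosine terms: e^(ix) - e^(-ix) = 2i·sin(x); divide by 2i.
So the two sides agree for every real x for which both sides are defined.

Conclusion: True.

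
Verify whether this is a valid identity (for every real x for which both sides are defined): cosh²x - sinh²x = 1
Yes, this is an identity.

Claim: cosh²x - sinh²x = 1.
Reasoning: With cosh(x) = (e^x + e^-x)/2 and sinh(x) = (e^x - e^-x)/2: cosh²x = (e^(2x) + 2 + e^(-2x))/4 and sinh²x = (e^(2x) - 2 + e^(-2x))/4. Subtracting leaves 4/4 = 1.
So the two sides agree for every real x for which both sides are defined.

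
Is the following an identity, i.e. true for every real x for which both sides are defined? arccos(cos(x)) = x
No, this is NOT an identity.

Claim: arccos(cos(x)) = x.
Test a specific point where both sides are defined: x = -π/2.
LHS = arccos(cos(x)) ≈ 1.5708
RHS = x ≈ -1.5708
Since 1.5708 ≠ -1.5708, the equation fails at this point, so it cannot hold for every real x for which both sides are defined.
arccos only returns values in [0, π], so arccos(cos(x)) = x holds only for x in that interval, not for all real x.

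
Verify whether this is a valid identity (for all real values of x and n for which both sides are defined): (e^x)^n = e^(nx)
Claim: (e^x)^n = e^(nx).
Reasoning: e^x is a positive real number, and for a positive base B and real exponent n, B^n = e^(n·ln B). With B = e^x, ln B = x, so (e^x)^n = e^(n·x).
So the two sides agree for all real values of x and n for which both sides are defined.

Conclusion: Yes, this is an identity.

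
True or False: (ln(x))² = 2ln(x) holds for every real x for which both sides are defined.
Claim: (ln(x))² = 2ln(x).
Test a specific point where both sides are defined: x = 5.
LHS = (ln(x))² ≈ 2.5903
RHS = 2ln(x) ≈ 3.2189
Since 2.5903 ≠ 3.2189, the equation fails at this point, so it cannot hold for every real x for which both sides are defined.
2ln(x) equals ln(x²), which is not the same as (ln x)².

Conclusion: False.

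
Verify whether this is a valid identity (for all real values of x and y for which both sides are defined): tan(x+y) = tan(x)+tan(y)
No, this is NOT an identity.

Claim: tan(x+y) = tan(x)+tan(y).
Test a specific point where both sides are defined: x = -π/3, y = -π/4.
LHS = tan(x+y) ≈ 3.7321
RHS = tan(x)+tan(y) ≈ -2.7321
Since 3.7321 ≠ -2.7321, the equation fails at this point, so it cannot hold for all real values of x and y for which both sides are defined.
The correct formula is tan(x+y) = (tan(x) + tan(y))/(1 - tan(x)tan(y)).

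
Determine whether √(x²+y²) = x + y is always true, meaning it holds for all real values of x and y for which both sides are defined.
No, this is NOT an identity.

Claim: √(x²+y²) = x + y.
Test a specific point where both sides are defined: x = 1, y = -2.
LHS = √(x²+y²) ≈ 2.2361
RHS = x + y ≈ -1.0000
Since 2.2361 ≠ -1.0000, the equation fails at this point, so it cannot hold for all real values of x and y for which both sides are defined.
(x+y)² = x² + 2xy + y², not x² + y², so the square root does not split this way.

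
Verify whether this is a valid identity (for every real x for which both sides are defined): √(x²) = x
No, this is NOT an identity.

Claim: √(x²) = x.
Test a specific point where both sides are defined: x = -1.
LHS = √(x²) ≈ 1.0000
RHS = x ≈ -1.0000
Since 1.0000 ≠ -1.0000, the equation fails at this point, so it cannot hold for every real x for which both sides are defined.
√(x²) = |x|, which differs from x whenever x < 0 (both sides are defined for every real x).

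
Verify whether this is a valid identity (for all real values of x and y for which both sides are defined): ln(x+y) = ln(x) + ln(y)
No, this is NOT an identity.

Claim: ln(x+y) = ln(x) + ln(y).
Test a specific point where both sides are defined: x = 5, y = 3/2.
LHS = ln(x+y) ≈ 1.8718
RHS = ln(x) + ln(y) ≈ 2.0149
Since 1.8718 ≠ 2.0149, the equation fails at this point, so it cannot hold for all real values of x and y for which both sides are defined.
ln(x) + ln(y) = ln(xy), not ln(x+y).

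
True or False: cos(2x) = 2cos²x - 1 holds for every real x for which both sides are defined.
Claim: cos(2x) = 2cos²x - 1.
Reasoning: cos(2x) = cos²x - sin²x. Replace sin²x by 1 - cos²x: cos²x - (1 - cos²x) = 2cos²x - 1.
So the two sides agree for every real x for which both sides are defined.

Conclusion: True.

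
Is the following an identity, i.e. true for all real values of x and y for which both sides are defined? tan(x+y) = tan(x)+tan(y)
No, this is NOT an identity.

Claim: tan(x+y) = tan(x)+tan(y).
Test a specific point where both sides are defined: x = π/3, y = π/3.
LHS = tan(x+y) ≈ -1.7321
RHS = tan(x)+tan(y) ≈ 3.4641
Since -1.7321 ≠ 3.4641, the equation fails at this point, so it cannot hold for all real values of x and y for which both sides are defined.
The correct formula is tan(x+y) = (tan(x) + tan(y))/(1 - tan(x)tan(y)).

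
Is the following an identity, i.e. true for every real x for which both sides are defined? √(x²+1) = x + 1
No, this is NOT an identity.

Claim: √(x²+1) = x + 1.
Test a specific point where both sides are defined: x = 5.
LHS = √(x²+1) ≈ 5.0990
RHS = x + 1 ≈ 6.0000
Since 5.0990 ≠ 6.0000, the equation fails at this point, so it cannot hold for every real x for which both sides are defined.
(x+1)² = x² + 2x + 1 ≠ x² + 1 unless x = 0.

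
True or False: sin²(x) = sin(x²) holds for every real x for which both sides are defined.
False.

Claim: sin²(x) = sin(x²).
Test a specific point where both sides are defined: x = 2π/3.
LHS = sin²(x) ≈ 0.7500
RHS = sin(x²) ≈ -0.9474
Since 0.7500 ≠ -0.9474, the equation fails at this point, so it cannot hold for every real x for which both sides are defined.
sin²(x) means (sin x)², squaring the output; sin(x²) squares the input. These are different functions.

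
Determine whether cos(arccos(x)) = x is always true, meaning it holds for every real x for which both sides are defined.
Claim: cos(arccos(x)) = x.
Reasoning: For -1 ≤ x ≤ 1 (where arccos is defined), arccos(x) is by definition an angle whose cosine equals x. Taking the cosine of that angle returns x. (Note the other order, arccos(cos x) = x, is NOT an identity.)
So the two sides agree for every real x for which both sides are defined.

Conclusion: Yes, this is an identity.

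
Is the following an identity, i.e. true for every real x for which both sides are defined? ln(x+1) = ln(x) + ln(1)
No, this is NOT an identity.

Claim: ln(x+1) = ln(x) + ln(1).
Test a specific point where both sides are defined: x = 2.
LHS = ln(x+1) ≈ 1.0986
RHS = ln(x) + ln(1) ≈ 0.6931
Since 1.0986 ≠ 0.6931, the equation fails at this point, so it cannot hold for every real x for which both sides are defined.
ln(1) = 0, so the right side is just ln(x), which differs from ln(x+1).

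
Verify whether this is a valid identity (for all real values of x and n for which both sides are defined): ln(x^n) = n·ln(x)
Yes, this is an identity.

Claim: ln(x^n) = n·ln(x).
Reasoning: The right side requires x > 0. For x > 0, x^n = (e^(ln x))^n = e^(n·ln x), so taking ln of both sides gives ln(x^n) = n·ln(x).
So the two sides agree for all real values of x and n for which both sides are defined.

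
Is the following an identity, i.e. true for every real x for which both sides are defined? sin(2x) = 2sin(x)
Claim: sin(2x) = 2sin(x).
Test a specific point where both sides are defined: x = 2π/3.
LHS = sin(2x) ≈ -0.8660
RHS = 2sin(x) ≈ 1.7321
Since -0.8660 ≠ 1.7321, the equation fails at this point, so it cannot hold for every real x for which both sides are defined.
The correct double-angle formula is sin(2x) = 2sin(x)cos(x).

Conclusion: No, this is NOT an identity.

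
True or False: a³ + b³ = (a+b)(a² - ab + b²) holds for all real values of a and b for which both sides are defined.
True.

Claim: a³ + b³ = (a+b)(a² - ab + b²).
Reasoning: Expand the right side: (a+b)(a² - ab + b²) = a³ - a²b + ab² + a²b - ab² + b³ = a³ + b³ (the middle terms cancel in pairs).
So the two sides agree for all real values of a and b for which both sides are defined.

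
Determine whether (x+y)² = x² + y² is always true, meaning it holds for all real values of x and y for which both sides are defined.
No, this is NOT an identity.

Claim: (x+y)² = x² + y².
Test a specific point where both sides are defined: x = 1, y = 1/2.
LHS = (x+y)² ≈ 2.2500
RHS = x² + y² ≈ 1.2500
Since 2.2500 ≠ 1.2500, the equation fails at this point, so it cannot hold for all real values of x and y for which both sides are defined.
The correct expansion is (x+y)² = x² + 2xy + y²; the cross term 2xy is missing.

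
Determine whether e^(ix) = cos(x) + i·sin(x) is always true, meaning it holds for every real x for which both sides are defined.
Claim: e^(ix) = cos(x) + i·sin(x).
Reasoning: Euler's formula. Expand e^(ix) = Σ (ix)^k / k!. Since i² = -1, the even-k terms are Σ (-1)^m x^(2m)/(2m)! = cos(x) and the odd-k terms are i · Σ (-1)^m x^(2m+1)/(2m+1)! = i·sin(x).
So the two sides agree for every real x for which both sides are defined.

Conclusion: Yes, this is an identity.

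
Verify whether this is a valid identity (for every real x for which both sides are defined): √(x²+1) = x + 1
No, this is NOT an identity.

Claim: √(x²+1) = x + 1.
Test a specific point where both sides are defined: x = -1.
LHS = √(x²+1) ≈ 1.4142
RHS = x + 1 ≈ 0.0000
Since 1.4142 ≠ 0.0000, the equation fails at this point, so it cannot hold for every real x for which both sides are defined.
(x+1)² = x² + 2x + 1 ≠ x² + 1 unless x = 0.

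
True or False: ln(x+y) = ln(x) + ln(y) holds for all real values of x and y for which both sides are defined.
Claim: ln(x+y) = ln(x) + ln(y).
Test a specific point where both sides are defined: x = 4, y = 2.
LHS = ln(x+y) ≈ 1.7918
RHS = ln(x) + ln(y) ≈ 2.0794
Since 1.7918 ≠ 2.0794, the equation fails at this point, so it cannot hold for all real values of x and y for which both sides are defined.
ln(x) + ln(y) = ln(xy), not ln(x+y).

Conclusion: False.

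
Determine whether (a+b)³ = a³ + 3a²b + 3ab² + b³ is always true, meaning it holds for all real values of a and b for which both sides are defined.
Yes, this is an identity.

Claim: (a+b)³ = a³ + 3a²b + 3ab² + b³.
Reasoning: (a+b)³ = (a+b)(a+b)² = (a+b)(a² + 2ab + b²) = a³ + 2a²b + ab² + a²b + 2ab² + b³ = a³ + 3a²b + 3ab² + b³.
So the two sides agree for all real values of a and b for which both sides are defined.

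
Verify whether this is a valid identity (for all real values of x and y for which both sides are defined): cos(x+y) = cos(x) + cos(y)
No, this is NOT an identity.

Claim: cos(x+y) = cos(x) + cos(y).
Test a specific point where both sides are defined: x = -π/6, y = -π/2.
LHS = cos(x+y) ≈ -0.5000
RHS = cos(x) + cos(y) ≈ 0.8660
Since -0.5000 ≠ 0.8660, the equation fails at this point, so it cannot hold for all real values of x and y for which both sides are defined.
The correct expansion is cos(x+y) = cos(x)cos(y) - sin(x)sin(y); cosine is not additive.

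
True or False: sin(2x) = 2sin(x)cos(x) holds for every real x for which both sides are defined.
True.

Claim: sin(2x) = 2sin(x)cos(x).
Reasoning: Put y = x in the addition formula sin(x+y) = sin(x)cos(y) + cos(x)sin(y): sin(2x) = sin(x)cos(x) + cos(x)sin(x) = 2sin(x)cos(x).
So the two sides agree for every real x for which both sides are defined.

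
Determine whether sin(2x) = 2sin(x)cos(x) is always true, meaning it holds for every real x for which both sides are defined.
Yes, this is an identity.

Claim: sin(2x) = 2sin(x)cos(x).
Reasoning: Put y = x in the addition formula sin(x+y) = sin(x)cos(y) + cos(x)sin(y): sin(2x) = sin(x)cos(x) + cos(x)sin(x) = 2sin(x)cos(x).
So the two sides agree for every real x for which both sides are defined.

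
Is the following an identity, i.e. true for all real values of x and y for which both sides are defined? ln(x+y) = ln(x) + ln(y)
No, this is NOT an identity.

Claim: ln(x+y) = ln(x) + ln(y).
Test a specific point where both sides are defined: x = 1, y = 1.
LHS = ln(x+y) ≈ 0.6931
RHS = ln(x) + ln(y) ≈ 0.0000
Since 0.6931 ≠ 0.0000, the equation fails at this point, so it cannot hold for all real values of x and y for which both sides are defined.
ln(x) + ln(y) = ln(xy), not ln(x+y).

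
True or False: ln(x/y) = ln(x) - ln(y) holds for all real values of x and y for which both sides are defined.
True.

Claim: ln(x/y) = ln(x) - ln(y).
Reasoning: Both sides are simultaneously defined only when x, y > 0. Write x = e^p, y = e^q. Then x/y = e^(p-q), so ln(x/y) = p - q = ln(x) - ln(y).
So the two sides agree for all real values of x and y for which both sides are defined.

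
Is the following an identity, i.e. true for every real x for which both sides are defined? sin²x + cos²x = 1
Yes, this is an identity.

Claim: sin²x + cos²x = 1.
Reasoning: The point (cos x, sin x) lies on the unit circle X² + Y² = 1, so cos²x + sin²x = 1 for every real x.
So the two sides agree for every real x for which both sides are defined.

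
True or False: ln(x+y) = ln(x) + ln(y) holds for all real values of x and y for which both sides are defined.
Claim: ln(x+y) = ln(x) + ln(y).
Test a specific point where both sides are defined: x = 4, y = 3/2.
LHS = ln(x+y) ≈ 1.7047
RHS = ln(x) + ln(y) ≈ 1.7918
Since 1.7047 ≠ 1.7918, the equation fails at this point, so it cannot hold for all real values of x and y for which both sides are defined.
ln(x) + ln(y) = ln(xy), not ln(x+y).

Conclusion: False.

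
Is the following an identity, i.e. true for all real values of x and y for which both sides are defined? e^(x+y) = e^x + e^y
No, this is NOT an identity.

Claim: e^(x+y) = e^x + e^y.
Test a specific point where both sides are defined: x = 4, y = -1.
LHS = e^(x+y) ≈ 20.0855
RHS = e^x + e^y ≈ 54.9660
Since 20.0855 ≠ 54.9660, the equation fails at this point, so it cannot hold for all real values of x and y for which both sides are defined.
The correct rule is e^(x+y) = e^x · e^y (a product, not a sum).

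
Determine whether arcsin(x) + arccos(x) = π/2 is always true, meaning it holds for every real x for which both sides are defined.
Yes, this is an identity.

Claim: arcsin(x) + arccos(x) = π/2.
Reasoning: Both sides are defined for -1 ≤ x ≤ 1. Let θ = arcsin(x), so sin θ = x and θ ∈ [-π/2, π/2]. Then cos(π/2 - θ) = sin θ = x and π/2 - θ ∈ [0, π], which is exactly the range of arccos, so arccos(x) = π/2 - θ. Adding: arcsin(x) + arccos(x) = θ + (π/2 - θ) = π/2.
So the two sides agree for every real x for which both sides are defined.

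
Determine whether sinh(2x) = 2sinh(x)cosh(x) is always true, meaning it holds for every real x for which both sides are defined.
Yes, this is an identity.

Claim: sinh(2x) = 2sinh(x)cosh(x).
Reasoning: 2sinh(x)cosh(x) = 2 · (e^x - e^-x)/2 · (e^x + e^-x)/2 = (e^(2x) - e^(-2x))/2 = sinh(2x).
So the two sides agree for every real x for which both sides are defined.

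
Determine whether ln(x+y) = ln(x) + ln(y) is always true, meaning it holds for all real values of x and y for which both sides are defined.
Claim: ln(x+y) = ln(x) + ln(y).
Test a specific point where both sides are defined: x = 1/2, y = 1/2.
LHS = ln(x+y) ≈ 0.0000
RHS = ln(x) + ln(y) ≈ -1.3863
Since 0.0000 ≠ -1.3863, the equation fails at this point, so it cannot hold for all real values of x and y for which both sides are defined.
ln(x) + ln(y) = ln(xy), not ln(x+y).

Conclusion: No, this is NOT an identity.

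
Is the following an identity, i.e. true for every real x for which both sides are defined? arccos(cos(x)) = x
Claim: arccos(cos(x)) = x.
Test a specific point where both sides are defined: x = -π/6.
LHS = arccos(cos(x)) ≈ 0.5236
RHS = x ≈ -0.5236
Since 0.5236 ≠ -0.5236, the equation fails at this point, so it cannot hold for every real x for which both sides are defined.
arccos only returns values in [0, π], so arccos(cos(x)) = x holds only for x in that interval, not for all real x.

Conclusion: No, this is NOT an identity.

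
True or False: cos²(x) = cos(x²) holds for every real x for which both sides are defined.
Claim: cos²(x) = cos(x²).
Test a specific point where both sides are defined: x = -π/4.
LHS = cos²(x) ≈ 0.5000
RHS = cos(x²) ≈ 0.8157
Since 0.5000 ≠ 0.8157, the equation fails at this point, so it cannot hold for every real x for which both sides are defined.
cos²(x) means (cos x)², squaring the output; cos(x²) squares the input. These are different functions.

Conclusion: False.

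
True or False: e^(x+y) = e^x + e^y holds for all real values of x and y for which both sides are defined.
Claim: e^(x+y) = e^x + e^y.
Test a specific point where both sides are defined: x = 1/2, y = -2.
LHS = e^(x+y) ≈ 0.2231
RHS = e^x + e^y ≈ 1.7841
Since 0.2231 ≠ 1.7841, the equation fails at this point, so it cannot hold for all real values of x and y for which both sides are defined.
The correct rule is e^(x+y) = e^x · e^y (a product, not a sum).

Conclusion: False.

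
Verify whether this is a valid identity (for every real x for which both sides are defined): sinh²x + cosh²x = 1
Claim: sinh²x + cosh²x = 1.
Test a specific point where both sides are defined: x = 3/2.
LHS = sinh²x + cosh²x ≈ 10.0677
RHS = 1 ≈ 1.0000
Since 10.0677 ≠ 1.0000, the equation fails at this point, so it cannot hold for every real x for which both sides are defined.
The correct hyperbolic identity is cosh²x - sinh²x = 1 (a difference); the sum sinh²x + cosh²x equals cosh(2x).

Conclusion: No, this is NOT an identity.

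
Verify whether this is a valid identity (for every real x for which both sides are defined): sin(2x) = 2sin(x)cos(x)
Claim: sin(2x) = 2sin(x)cos(x).
Reasoning: Put y = x in the addition formula sin(x+y) = sin(x)cos(y) + cos(x)sin(y): sin(2x) = sin(x)cos(x) + cos(x)sin(x) = 2sin(x)cos(x).
So the two sides agree for every real x for which both sides are defined.

Conclusion: Yes, this is an identity.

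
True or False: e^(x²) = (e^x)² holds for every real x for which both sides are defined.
Claim: e^(x²) = (e^x)².
Test a specific point where both sides are defined: x = -3.
LHS = e^(x²) ≈ 8103.0839
RHS = (e^x)² ≈ 0.0025
Since 8103.0839 ≠ 0.0025, the equation fails at this point, so it cannot hold for every real x for which both sides are defined.
(e^x)² = e^(2x), and 2x ≠ x² in general.

Conclusion: False.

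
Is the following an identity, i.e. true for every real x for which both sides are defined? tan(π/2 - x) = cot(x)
Yes, this is an identity.

Claim: tan(π/2 - x) = cot(x).
Reasoning: tan(π/2 - x) = sin(π/2 - x)/cos(π/2 - x) = cos(x)/sin(x) = cot(x), using the cofunction identities sin(π/2 - x) = cos(x) and cos(π/2 - x) = sin(x).
So the two sides agree for every real x for which both sides are defined.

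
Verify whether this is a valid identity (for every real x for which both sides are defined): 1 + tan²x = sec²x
Yes, this is an identity.

Claim: 1 + tan²x = sec²x.
Reasoning: Start from sin²x + cos²x = 1 and divide every term by cos²x (allowed wherever tan x and sec x are defined): tan²x + 1 = 1/cos²x = sec²x.
So the two sides agree for every real x for which both sides are defined.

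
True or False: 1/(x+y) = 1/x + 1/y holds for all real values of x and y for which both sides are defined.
Claim: 1/(x+y) = 1/x + 1/y.
Test a specific point where both sides are defined: x = 2, y = 2.
LHS = 1/(x+y) ≈ 0.2500
RHS = 1/x + 1/y ≈ 1.0000
Since 0.2500 ≠ 1.0000, the equation fails at this point, so it cannot hold for all real values of x and y for which both sides are defined.
1/x + 1/y = (x+y)/(xy), which is not 1/(x+y).

Conclusion: False.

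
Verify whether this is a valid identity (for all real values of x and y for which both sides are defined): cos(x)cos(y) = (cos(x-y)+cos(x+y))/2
Claim: cos(x)cos(y) = (cos(x-y)+cos(x+y))/2.
Reasoning: cos(x-y) = cos(x)cos(y) + sin(x)sin(y) and cos(x+y) = cos(x)cos(y) - sin(x)sin(y). Adding, cos(x-y) + cos(x+y) = 2cos(x)cos(y); divide by 2.
So the two sides agree for all real values of x and y for which both sides are defined.

Conclusion: Yes, this is an identity.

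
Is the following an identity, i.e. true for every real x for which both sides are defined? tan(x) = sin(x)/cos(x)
Claim: tan(x) = sin(x)/cos(x).
Reasoning: For an angle x whose terminal point on the unit circle is (cos x, sin x), tan(x) is defined as the ratio (second coordinate)/(first coordinate) = sin(x)/cos(x), wherever cos(x) ≠ 0.
So the two sides agree for every real x for which both sides are defined.

Conclusion: Yes, this is an identity.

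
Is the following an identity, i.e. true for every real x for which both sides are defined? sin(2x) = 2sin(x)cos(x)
Yes, this is an identity.

Claim: sin(2x) = 2sin(x)cos(x).
Reasoning: Put y = x in the addition formula sin(x+y) = sin(x)cos(y) + cos(x)sin(y): sin(2x) = sin(x)cos(x) + cos(x)sin(x) = 2sin(x)cos(x).
So the two sides agree for every real x for which both sides are defined.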